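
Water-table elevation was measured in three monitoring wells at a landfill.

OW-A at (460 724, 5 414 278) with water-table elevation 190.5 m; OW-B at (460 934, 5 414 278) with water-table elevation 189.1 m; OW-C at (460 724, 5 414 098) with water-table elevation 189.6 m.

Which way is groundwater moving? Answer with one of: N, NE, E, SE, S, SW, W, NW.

SE

∂h/∂x = (189.1 − 190.5) / (460934 − 460724) = -0.006667
∂h/∂y = (189.6 − 190.5) / (5414098 − 5414278) = +0.005000
Flow = −∇h = (+0.006667 east, -0.005000 north), which points southeast.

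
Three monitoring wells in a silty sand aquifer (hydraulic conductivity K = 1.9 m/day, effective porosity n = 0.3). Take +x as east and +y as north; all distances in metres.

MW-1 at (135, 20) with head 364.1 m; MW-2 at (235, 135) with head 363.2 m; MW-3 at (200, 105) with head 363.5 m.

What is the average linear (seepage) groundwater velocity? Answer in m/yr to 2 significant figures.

Three-point gradient (reference MW-1): Δ to MW-2 = (100, 115, -0.9), Δ to MW-3 = (65, 85, -0.6).
∂h/∂x = -0.007317, ∂h/∂y = -0.001463 (det = 1025).
|∇h| = √(-0.007317² + -0.001463²) = 0.007462
Seepage velocity v = K·i/n = 1.9 × 0.007462 / 0.3 = 0.04726 m/day = 17.26 m/yr.

17 m/yr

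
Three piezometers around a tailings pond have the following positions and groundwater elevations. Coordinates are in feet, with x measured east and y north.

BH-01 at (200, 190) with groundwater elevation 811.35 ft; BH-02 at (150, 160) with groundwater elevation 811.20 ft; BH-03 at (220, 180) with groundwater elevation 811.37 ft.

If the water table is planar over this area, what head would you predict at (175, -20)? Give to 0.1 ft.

810.9 ft

With h = a·x + b·y + c and BH-01 as origin, the differences give:
  (-50)·a + (-30)·b = -0.15
  20·a + (-10)·b = +0.02
Eliminate b (×(-10) and ×(-30), subtract): 1100·a = 2.100 → a = ∂h/∂x = +0.001909
Back-substitute: b = ∂h/∂y = +0.001818.
h(175, -20) = 811.35 + (+0.001909)·(-25) + (+0.001818)·(-210) = 811.35 -0.048 -0.382 = 810.920 ft.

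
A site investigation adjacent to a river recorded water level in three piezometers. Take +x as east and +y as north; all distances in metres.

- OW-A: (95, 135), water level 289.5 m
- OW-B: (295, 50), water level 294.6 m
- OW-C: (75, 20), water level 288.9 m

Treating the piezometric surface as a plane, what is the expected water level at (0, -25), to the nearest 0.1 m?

286.9 m

With h = a·x + b·y + c and OW-A as origin, the differences give:
  200·a + (-85)·b = +5.1
  (-20)·a + (-115)·b = -0.6
Eliminate b (×(-115) and ×(-85), subtract): -24700·a = -637.50 → a = ∂h/∂x = +0.02581
Back-substitute: b = ∂h/∂y = +0.0007287.
h(0, -25) = 289.5 + (+0.02581)·(-95) + (+0.0007287)·(-160) = 289.5 -2.452 -0.117 = 286.931 m.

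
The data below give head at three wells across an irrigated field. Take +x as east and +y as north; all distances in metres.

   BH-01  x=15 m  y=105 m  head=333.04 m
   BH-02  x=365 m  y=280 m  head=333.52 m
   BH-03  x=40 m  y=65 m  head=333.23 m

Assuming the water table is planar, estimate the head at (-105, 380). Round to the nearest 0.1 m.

331.9 m

Taking BH-01 as reference: BH-02−BH-01 = (350, 175, +0.48); BH-03−BH-01 = (25, -40, +0.19).
Solve a·Δx + b·Δy = Δh: det = 350·(-40) − 25·175 = -18375.
∂h/∂x = [(+0.48)·(-40) − (+0.19)·175] / -18375 = +0.002854
∂h/∂y = [350·(+0.19) − 25·(+0.48)] / -18375 = -0.002966
h(-105, 380) = 333.04 + (+0.002854)·(-120) + (-0.002966)·(275) = 333.04 -0.343 -0.816 = 331.882 m.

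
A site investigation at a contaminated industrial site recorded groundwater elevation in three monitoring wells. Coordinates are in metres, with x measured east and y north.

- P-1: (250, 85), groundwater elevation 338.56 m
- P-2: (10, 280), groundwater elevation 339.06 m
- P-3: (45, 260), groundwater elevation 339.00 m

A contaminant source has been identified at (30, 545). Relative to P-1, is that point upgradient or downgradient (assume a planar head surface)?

upgradient

With h = a·x + b·y + c and P-1 as origin, the differences give:
  (-240)·a + 195·b = +0.50
  (-205)·a + 175·b = +0.44
Eliminate b (×175 and ×195, subtract): -2025·a = 1.700 → a = ∂h/∂x = -0.0008395
Back-substitute: b = ∂h/∂y = +0.001531.
Head at (30, 545) = 338.56 + (-0.0008395)·(-220) + (+0.001531)·(460) = 339.45 m.
That is higher than the 338.56 m at P-1, so the point is upgradient.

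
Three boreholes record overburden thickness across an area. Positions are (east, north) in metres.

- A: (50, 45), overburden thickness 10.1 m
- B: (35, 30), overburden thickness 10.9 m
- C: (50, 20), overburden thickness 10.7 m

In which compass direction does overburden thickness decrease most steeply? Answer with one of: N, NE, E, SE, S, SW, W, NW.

With d = a·x + b·y + c and A as origin, the differences give:
  (-15)·a + (-15)·b = +0.8
  0·a + (-25)·b = +0.6
Eliminate b (×(-25) and ×(-15), subtract): 375·a = -11.00 → a = ∂d/∂x = -0.02933
Back-substitute: b = ∂d/∂y = -0.02400.
Steepest decrease is along −∇f = (+0.02933 E, +0.02400 N) → northeast.

NE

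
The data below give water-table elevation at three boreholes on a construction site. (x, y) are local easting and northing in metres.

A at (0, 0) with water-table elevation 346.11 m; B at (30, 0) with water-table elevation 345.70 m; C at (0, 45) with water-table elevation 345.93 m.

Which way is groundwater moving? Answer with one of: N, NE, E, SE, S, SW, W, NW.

∂h/∂x = (345.70 − 346.11) / (30 − 0) = -0.01367
∂h/∂y = (345.93 − 346.11) / (45 − 0) = -0.004000
Flow = −∇h = (+0.01367 east, +0.004000 north), which points east.

E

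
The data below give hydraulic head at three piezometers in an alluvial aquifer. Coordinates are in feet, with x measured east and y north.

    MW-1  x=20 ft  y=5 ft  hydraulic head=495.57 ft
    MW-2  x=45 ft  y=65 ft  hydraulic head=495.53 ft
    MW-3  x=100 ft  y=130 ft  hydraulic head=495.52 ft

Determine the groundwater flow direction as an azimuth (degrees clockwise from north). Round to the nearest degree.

Taking MW-1 as reference: MW-2−MW-1 = (25, 60, -0.04); MW-3−MW-1 = (80, 125, -0.05).
Determinant of the coordinate differences = 25·125 − 80·60 = -1675.
∂h/∂x = [(-0.04)·125 − (-0.05)·60] / -1675 = +0.001194
∂h/∂y = [25·(-0.05) − 80·(-0.04)] / -1675 = -0.001164
Flow direction (−∇h) has components (-0.001194 E, +0.001164 N).
Azimuth = atan2(E, N) = atan2(-0.001194, +0.001164) = 314.3° ≈ 314°.

314°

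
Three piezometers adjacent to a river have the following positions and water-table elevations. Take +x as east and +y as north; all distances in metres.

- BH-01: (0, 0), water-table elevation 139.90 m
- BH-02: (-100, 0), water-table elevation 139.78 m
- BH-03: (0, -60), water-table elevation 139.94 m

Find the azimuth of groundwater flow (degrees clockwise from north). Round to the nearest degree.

∂h/∂x = (139.78 − 139.90) / (-100 − 0) = +0.001200
∂h/∂y = (139.94 − 139.90) / (-60 − 0) = -0.0006667
Flow direction (−∇h) has components (-0.001200 E, +0.0006667 N).
Azimuth = atan2(E, N) = atan2(-0.001200, +0.0006667) = 299.1° ≈ 299°.

299°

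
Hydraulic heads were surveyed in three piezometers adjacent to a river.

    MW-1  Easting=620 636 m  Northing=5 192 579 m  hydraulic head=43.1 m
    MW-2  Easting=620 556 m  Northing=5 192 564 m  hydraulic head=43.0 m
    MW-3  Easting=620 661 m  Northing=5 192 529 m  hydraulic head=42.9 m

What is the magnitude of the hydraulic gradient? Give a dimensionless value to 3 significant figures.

Taking MW-1 as reference: MW-2−MW-1 = (-80, -15, -0.1); MW-3−MW-1 = (25, -50, -0.2).
Solve a·Δx + b·Δy = Δh: det = (-80)·(-50) − 25·(-15) = 4375.
∂h/∂x = [(-0.1)·(-50) − (-0.2)·(-15)] / 4375 = +0.0004571
∂h/∂y = [(-80)·(-0.2) − 25·(-0.1)] / 4375 = +0.004229
|∇h| = √(0.0004571² + 0.004229²) = 0.004254

0.00425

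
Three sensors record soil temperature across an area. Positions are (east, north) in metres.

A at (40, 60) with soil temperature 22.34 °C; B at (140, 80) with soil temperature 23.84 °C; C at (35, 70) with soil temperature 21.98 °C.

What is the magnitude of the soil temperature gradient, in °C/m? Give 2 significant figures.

0.033 °C/m

Differences from A: to B (Δx, Δy, Δh) = (100, 20, +1.50); to C = (-5, 10, -0.36).
Determinant of the coordinate differences = 100·10 − (-5)·20 = 1100.
∂T/∂x = [(+1.50)·10 − (-0.36)·20] / 1100 = +0.02018
∂T/∂y = [100·(-0.36) − (-5)·(+1.50)] / 1100 = -0.02591
|∇f| = √(0.02018² + -0.02591²) = 0.03284 °C/m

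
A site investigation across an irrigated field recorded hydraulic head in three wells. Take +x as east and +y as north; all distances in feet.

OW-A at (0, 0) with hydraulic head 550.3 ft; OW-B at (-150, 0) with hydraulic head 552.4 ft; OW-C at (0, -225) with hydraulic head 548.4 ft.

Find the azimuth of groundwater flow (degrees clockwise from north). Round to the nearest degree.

121°

∂h/∂x = (552.4 − 550.3) / (-150 − 0) = -0.01400
∂h/∂y = (548.4 − 550.3) / (-225 − 0) = +0.008444
Flow direction (−∇h) has components (+0.01400 E, -0.008444 N).
Azimuth = atan2(E, N) = atan2(+0.01400, -0.008444) = 121.1° ≈ 121°.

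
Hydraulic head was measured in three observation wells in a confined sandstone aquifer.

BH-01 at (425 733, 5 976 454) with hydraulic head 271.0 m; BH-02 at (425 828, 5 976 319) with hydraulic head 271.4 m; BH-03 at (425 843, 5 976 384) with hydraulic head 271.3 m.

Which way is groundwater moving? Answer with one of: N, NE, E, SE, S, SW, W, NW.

NW

With h = a·x + b·y + c and BH-01 as origin, the differences give:
  95·a + (-135)·b = +0.4
  110·a + (-70)·b = +0.3
Eliminate b (×(-70) and ×(-135), subtract): 8200·a = 12.50 → a = ∂h/∂x = +0.001524
Back-substitute: b = ∂h/∂y = -0.001890.
Flow = −∇h = (-0.001524 east, +0.001890 north), which points northwest.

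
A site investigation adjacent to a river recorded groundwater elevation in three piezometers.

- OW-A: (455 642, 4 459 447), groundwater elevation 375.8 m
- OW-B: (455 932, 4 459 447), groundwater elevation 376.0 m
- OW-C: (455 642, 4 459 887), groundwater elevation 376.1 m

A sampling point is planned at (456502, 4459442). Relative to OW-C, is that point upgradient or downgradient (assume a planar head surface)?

∂h/∂x = (376.0 − 375.8) / (455932 − 455642) = +0.0006897
∂h/∂y = (376.1 − 375.8) / (4459887 − 4459447) = +0.0006818
Head at (456502, 4459442) = 375.8 + (+0.0006897)·(860) + (+0.0006818)·(-5) = 376.39 m.
That is higher than the 376.1 m at OW-C, so the point is upgradient.

upgradient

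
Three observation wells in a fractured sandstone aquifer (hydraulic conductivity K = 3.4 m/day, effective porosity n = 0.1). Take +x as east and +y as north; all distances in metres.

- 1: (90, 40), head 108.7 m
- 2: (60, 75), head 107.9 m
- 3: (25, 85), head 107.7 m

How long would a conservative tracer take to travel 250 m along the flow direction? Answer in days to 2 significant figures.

With h = a·x + b·y + c and 1 as origin, the differences give:
  (-30)·a + 35·b = -0.8
  (-65)·a + 45·b = -1.0
Eliminate b (×45 and ×35, subtract): 925·a = -1.00 → a = ∂h/∂x = -0.001081
Back-substitute: b = ∂h/∂y = -0.02378.
|∇h| = √(-0.001081² + -0.02378²) = 0.0238
Seepage velocity v = K·i/n = 3.4 × 0.0238 / 0.1 = 0.8092 m/day.
t = 250 / 0.8092 = 308.9 days.

310 days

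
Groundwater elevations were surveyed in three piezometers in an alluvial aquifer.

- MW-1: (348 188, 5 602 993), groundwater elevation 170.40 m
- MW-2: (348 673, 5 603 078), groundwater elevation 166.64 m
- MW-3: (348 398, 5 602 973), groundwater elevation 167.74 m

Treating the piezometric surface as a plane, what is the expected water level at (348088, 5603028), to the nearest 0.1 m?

Differences from MW-1: to MW-2 (Δx, Δy, Δh) = (485, 85, -3.76); to MW-3 = (210, -20, -2.66).
Solve a·Δx + b·Δy = Δh: det = 485·(-20) − 210·85 = -27550.
∂h/∂x = [(-3.76)·(-20) − (-2.66)·85] / -27550 = -0.01094
∂h/∂y = [485·(-2.66) − 210·(-3.76)] / -27550 = +0.01817
h(348088, 5603028) = 170.40 + (-0.01094)·(-100) + (+0.01817)·(35) = 170.40 +1.094 +0.636 = 172.129 m.

172.1 m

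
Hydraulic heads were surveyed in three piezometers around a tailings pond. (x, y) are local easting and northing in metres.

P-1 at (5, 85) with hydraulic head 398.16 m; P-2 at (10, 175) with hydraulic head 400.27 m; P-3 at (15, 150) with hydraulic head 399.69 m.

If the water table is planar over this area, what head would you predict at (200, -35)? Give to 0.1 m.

395.5 m

Taking P-1 as reference: P-2−P-1 = (5, 90, +2.11); P-3−P-1 = (10, 65, +1.53).
Solve a·Δx + b·Δy = Δh: det = 5·65 − 10·90 = -575.
∂h/∂x = [(+2.11)·65 − (+1.53)·90] / -575 = +0.0009565
∂h/∂y = [5·(+1.53) − 10·(+2.11)] / -575 = +0.02339
h(200, -35) = 398.16 + (+0.0009565)·(195) + (+0.02339)·(-120) = 398.16 +0.187 -2.807 = 395.540 m.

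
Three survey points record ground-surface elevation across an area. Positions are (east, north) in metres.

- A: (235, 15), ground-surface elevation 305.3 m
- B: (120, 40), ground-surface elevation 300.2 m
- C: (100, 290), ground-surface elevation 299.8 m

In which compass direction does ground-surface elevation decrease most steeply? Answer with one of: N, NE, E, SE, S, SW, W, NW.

W

Differences from A: to B (Δx, Δy, Δh) = (-115, 25, -5.1); to C = (-135, 275, -5.5).
Solve a·Δx + b·Δy = Δz: det = (-115)·275 − (-135)·25 = -28250.
∂z/∂x = [(-5.1)·275 − (-5.5)·25] / -28250 = +0.04478
∂z/∂y = [(-115)·(-5.5) − (-135)·(-5.1)] / -28250 = +0.001982
Steepest decrease is along −∇f = (-0.04478 E, -0.001982 N) → west.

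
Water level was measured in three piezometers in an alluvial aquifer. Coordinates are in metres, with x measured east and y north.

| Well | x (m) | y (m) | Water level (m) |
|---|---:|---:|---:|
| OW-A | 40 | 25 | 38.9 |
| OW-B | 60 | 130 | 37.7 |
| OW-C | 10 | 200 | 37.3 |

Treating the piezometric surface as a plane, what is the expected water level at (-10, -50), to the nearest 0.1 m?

40.0 m

Three-point gradient (reference OW-A): Δ to OW-B = (20, 105, -1.2), Δ to OW-C = (-30, 175, -1.6).
∂h/∂x = -0.006316, ∂h/∂y = -0.01023 (det = 6650).
h(-10, -50) = 38.9 + (-0.006316)·(-50) + (-0.01023)·(-75) = 38.9 +0.316 +0.767 = 39.983 m.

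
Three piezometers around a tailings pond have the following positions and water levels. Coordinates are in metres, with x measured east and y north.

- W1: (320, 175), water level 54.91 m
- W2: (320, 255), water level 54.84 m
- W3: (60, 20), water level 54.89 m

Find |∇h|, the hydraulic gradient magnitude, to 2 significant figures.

Taking W1 as reference: W2−W1 = (0, 80, -0.07); W3−W1 = (-260, -155, -0.02).
Solve a·Δx + b·Δy = Δh: det = 0·(-155) − (-260)·80 = 20800.
∂h/∂x = [(-0.07)·(-155) − (-0.02)·80] / 20800 = +0.0005986
∂h/∂y = [0·(-0.02) − (-260)·(-0.07)] / 20800 = -0.0008750
|∇h| = √(0.0005986² + -0.0008750²) = 0.00106

0.0011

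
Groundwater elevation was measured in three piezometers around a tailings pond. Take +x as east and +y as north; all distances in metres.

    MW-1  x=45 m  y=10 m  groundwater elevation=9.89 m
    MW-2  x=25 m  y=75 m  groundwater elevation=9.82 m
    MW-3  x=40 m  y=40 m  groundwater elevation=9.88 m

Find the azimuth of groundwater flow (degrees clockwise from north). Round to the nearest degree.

264°

With h = a·x + b·y + c and MW-1 as origin, the differences give:
  (-20)·a + 65·b = -0.07
  (-5)·a + 30·b = -0.01
Eliminate b (×30 and ×65, subtract): -275·a = -1.450 → a = ∂h/∂x = +0.005273
Back-substitute: b = ∂h/∂y = +0.0005455.
Flow direction (−∇h) has components (-0.005273 E, -0.0005455 N).
Azimuth = atan2(E, N) = atan2(-0.005273, -0.0005455) = 264.1° ≈ 264°.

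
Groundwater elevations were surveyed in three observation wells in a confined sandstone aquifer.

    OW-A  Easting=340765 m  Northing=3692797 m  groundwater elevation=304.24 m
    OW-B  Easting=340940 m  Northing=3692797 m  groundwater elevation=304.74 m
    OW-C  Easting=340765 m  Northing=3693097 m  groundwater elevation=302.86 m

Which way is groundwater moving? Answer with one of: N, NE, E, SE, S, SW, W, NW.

∂h/∂x = (304.74 − 304.24) / (340940 − 340765) = +0.002857
∂h/∂y = (302.86 − 304.24) / (3693097 − 3692797) = -0.004600
Flow = −∇h = (-0.002857 east, +0.004600 north), which points northwest.

NW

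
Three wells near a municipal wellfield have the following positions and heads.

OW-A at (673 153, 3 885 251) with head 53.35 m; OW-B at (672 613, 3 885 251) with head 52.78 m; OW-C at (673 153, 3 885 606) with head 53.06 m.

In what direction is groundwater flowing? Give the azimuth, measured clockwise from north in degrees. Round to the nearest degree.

308°

∂h/∂x = (52.78 − 53.35) / (672613 − 673153) = +0.001056
∂h/∂y = (53.06 − 53.35) / (3885606 − 3885251) = -0.0008169
Flow direction (−∇h) has components (-0.001056 E, +0.0008169 N).
Azimuth = atan2(E, N) = atan2(-0.001056, +0.0008169) = 307.7° ≈ 308°.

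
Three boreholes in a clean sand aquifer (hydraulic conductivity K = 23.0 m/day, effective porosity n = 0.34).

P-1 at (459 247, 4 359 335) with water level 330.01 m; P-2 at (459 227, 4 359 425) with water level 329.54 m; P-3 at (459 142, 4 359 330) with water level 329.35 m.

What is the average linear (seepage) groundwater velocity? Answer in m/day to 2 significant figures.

0.51 m/day

With h = a·x + b·y + c and P-1 as origin, the differences give:
  (-20)·a + 90·b = -0.47
  (-105)·a + (-5)·b = -0.66
Eliminate b (×(-5) and ×90, subtract): 9550·a = 61.750 → a = ∂h/∂x = +0.006466
Back-substitute: b = ∂h/∂y = -0.003785.
|∇h| = √(0.006466² + -0.003785²) = 0.007492
Seepage velocity v = K·i/n = 23.0 × 0.007492 / 0.34 = 0.5068 m/day.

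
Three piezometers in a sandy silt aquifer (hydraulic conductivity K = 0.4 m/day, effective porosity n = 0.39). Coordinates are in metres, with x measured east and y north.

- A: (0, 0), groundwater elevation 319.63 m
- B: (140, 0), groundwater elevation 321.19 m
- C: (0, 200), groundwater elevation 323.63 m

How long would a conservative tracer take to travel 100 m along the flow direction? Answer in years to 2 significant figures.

∂h/∂x = (321.19 − 319.63) / (140 − 0) = +0.01114
∂h/∂y = (323.63 − 319.63) / (200 − 0) = +0.02000
|∇h| = √(0.01114² + 0.02000²) = 0.02289
Seepage velocity v = K·i/n = 0.4 × 0.02289 / 0.39 = 0.02348 m/day.
t = 100 / 0.02348 = 4259 days = 11.7 years.

12 years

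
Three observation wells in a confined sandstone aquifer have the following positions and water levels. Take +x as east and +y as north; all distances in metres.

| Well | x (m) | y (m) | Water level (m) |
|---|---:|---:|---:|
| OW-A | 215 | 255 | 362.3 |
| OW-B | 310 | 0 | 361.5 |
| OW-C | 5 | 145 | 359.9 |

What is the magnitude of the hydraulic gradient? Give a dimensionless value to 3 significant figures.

0.0103

Differences from OW-A: to OW-B (Δx, Δy, Δh) = (95, -255, -0.8); to OW-C = (-210, -110, -2.4).
Determinant of the coordinate differences = 95·(-110) − (-210)·(-255) = -64000.
∂h/∂x = [(-0.8)·(-110) − (-2.4)·(-255)] / -64000 = +0.008188
∂h/∂y = [95·(-2.4) − (-210)·(-0.8)] / -64000 = +0.006188
|∇h| = √(0.008188² + 0.006188²) = 0.01026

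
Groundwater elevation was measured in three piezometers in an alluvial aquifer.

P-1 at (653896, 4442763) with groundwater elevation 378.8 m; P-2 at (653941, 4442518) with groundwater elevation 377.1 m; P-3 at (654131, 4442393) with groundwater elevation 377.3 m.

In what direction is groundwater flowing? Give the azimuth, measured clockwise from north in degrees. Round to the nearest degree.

Three-point gradient (reference P-1): Δ to P-2 = (45, -245, -1.7), Δ to P-3 = (235, -370, -1.5).
∂h/∂x = +0.006390, ∂h/∂y = +0.008112 (det = 40925).
Flow direction (−∇h) has components (-0.006390 E, -0.008112 N).
Azimuth = atan2(E, N) = atan2(-0.006390, -0.008112) = 218.2° ≈ 218°.

218°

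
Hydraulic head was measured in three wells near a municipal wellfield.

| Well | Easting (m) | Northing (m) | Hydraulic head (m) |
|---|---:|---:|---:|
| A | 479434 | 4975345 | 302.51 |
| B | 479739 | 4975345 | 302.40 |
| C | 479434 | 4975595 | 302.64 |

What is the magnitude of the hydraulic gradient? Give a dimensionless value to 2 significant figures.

0.00063

∂h/∂x = (302.40 − 302.51) / (479739 − 479434) = -0.0003607
∂h/∂y = (302.64 − 302.51) / (4975595 − 4975345) = +0.0005200
|∇h| = √(-0.0003607² + 0.0005200²) = 0.0006329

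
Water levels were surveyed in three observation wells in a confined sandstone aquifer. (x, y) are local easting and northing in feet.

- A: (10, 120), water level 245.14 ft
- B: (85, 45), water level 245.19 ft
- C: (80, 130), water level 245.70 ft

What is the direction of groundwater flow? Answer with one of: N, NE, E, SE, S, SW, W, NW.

SW

Taking A as reference: B−A = (75, -75, +0.05); C−A = (70, 10, +0.56).
Determinant of the coordinate differences = 75·10 − 70·(-75) = 6000.
∂h/∂x = [(+0.05)·10 − (+0.56)·(-75)] / 6000 = +0.007083
∂h/∂y = [75·(+0.56) − 70·(+0.05)] / 6000 = +0.006417
Flow = −∇h = (-0.007083 east, -0.006417 north), which points southwest.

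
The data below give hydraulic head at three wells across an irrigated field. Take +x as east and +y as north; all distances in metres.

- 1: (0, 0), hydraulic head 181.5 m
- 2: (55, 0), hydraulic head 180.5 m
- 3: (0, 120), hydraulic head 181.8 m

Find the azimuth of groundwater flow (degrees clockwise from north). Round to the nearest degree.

∂h/∂x = (180.5 − 181.5) / (55 − 0) = -0.01818
∂h/∂y = (181.8 − 181.5) / (120 − 0) = +0.002500
Flow direction (−∇h) has components (+0.01818 E, -0.002500 N).
Azimuth = atan2(E, N) = atan2(+0.01818, -0.002500) = 97.8° ≈ 098°.

098°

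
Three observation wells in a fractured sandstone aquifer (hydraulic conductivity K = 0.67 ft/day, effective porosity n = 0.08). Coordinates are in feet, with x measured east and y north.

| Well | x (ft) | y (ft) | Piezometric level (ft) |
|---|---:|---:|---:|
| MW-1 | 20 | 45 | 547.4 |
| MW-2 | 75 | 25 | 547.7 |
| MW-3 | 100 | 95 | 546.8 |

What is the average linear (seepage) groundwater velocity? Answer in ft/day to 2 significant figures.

Taking MW-1 as reference: MW-2−MW-1 = (55, -20, +0.3); MW-3−MW-1 = (80, 50, -0.6).
Solve a·Δx + b·Δy = Δh: det = 55·50 − 80·(-20) = 4350.
∂h/∂x = [(+0.3)·50 − (-0.6)·(-20)] / 4350 = +0.0006897
∂h/∂y = [55·(-0.6) − 80·(+0.3)] / 4350 = -0.01310
|∇h| = √(0.0006897² + -0.01310²) = 0.01312
Seepage velocity v = K·i/n = 0.67 × 0.01312 / 0.08 = 0.1099 ft/day.

0.11 ft/day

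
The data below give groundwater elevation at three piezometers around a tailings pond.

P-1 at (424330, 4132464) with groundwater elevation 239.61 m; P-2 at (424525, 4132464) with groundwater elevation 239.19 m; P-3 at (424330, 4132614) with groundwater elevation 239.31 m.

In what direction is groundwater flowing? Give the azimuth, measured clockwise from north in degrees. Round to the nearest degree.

047°

∂h/∂x = (239.19 − 239.61) / (424525 − 424330) = -0.002154
∂h/∂y = (239.31 − 239.61) / (4132614 − 4132464) = -0.002000
Flow direction (−∇h) has components (+0.002154 E, +0.002000 N).
Azimuth = atan2(E, N) = atan2(+0.002154, +0.002000) = 47.1° ≈ 047°.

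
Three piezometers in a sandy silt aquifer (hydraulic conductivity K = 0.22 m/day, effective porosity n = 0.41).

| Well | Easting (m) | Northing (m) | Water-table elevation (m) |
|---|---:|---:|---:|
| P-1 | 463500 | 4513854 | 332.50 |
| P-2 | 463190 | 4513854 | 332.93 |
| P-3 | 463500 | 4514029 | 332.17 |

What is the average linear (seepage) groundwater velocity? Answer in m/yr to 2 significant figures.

0.46 m/yr

∂h/∂x = (332.93 − 332.50) / (463190 − 463500) = -0.001387
∂h/∂y = (332.17 − 332.50) / (4514029 − 4513854) = -0.001886
|∇h| = √(-0.001387² + -0.001886²) = 0.002341
Seepage velocity v = K·i/n = 0.22 × 0.002341 / 0.41 = 0.001256 m/day = 0.4588 m/yr.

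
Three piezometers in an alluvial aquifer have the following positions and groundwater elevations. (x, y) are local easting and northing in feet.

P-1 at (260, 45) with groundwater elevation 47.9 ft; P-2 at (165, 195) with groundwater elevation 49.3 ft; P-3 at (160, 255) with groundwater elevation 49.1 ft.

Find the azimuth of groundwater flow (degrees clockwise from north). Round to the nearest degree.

077°

Taking P-1 as reference: P-2−P-1 = (-95, 150, +1.4); P-3−P-1 = (-100, 210, +1.2).
Determinant of the coordinate differences = (-95)·210 − (-100)·150 = -4950.
∂h/∂x = [(+1.4)·210 − (+1.2)·150] / -4950 = -0.02303
∂h/∂y = [(-95)·(+1.2) − (-100)·(+1.4)] / -4950 = -0.005253
Flow direction (−∇h) has components (+0.02303 E, +0.005253 N).
Azimuth = atan2(E, N) = atan2(+0.02303, +0.005253) = 77.2° ≈ 077°.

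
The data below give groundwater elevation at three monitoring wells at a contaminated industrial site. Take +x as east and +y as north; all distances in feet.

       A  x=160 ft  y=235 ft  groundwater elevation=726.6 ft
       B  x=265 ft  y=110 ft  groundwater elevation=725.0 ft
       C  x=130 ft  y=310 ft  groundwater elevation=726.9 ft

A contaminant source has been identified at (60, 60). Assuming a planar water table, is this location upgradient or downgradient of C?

With h = a·x + b·y + c and A as origin, the differences give:
  105·a + (-125)·b = -1.6
  (-30)·a + 75·b = +0.3
Eliminate b (×75 and ×(-125), subtract): 4125·a = -82.50 → a = ∂h/∂x = -0.02000
Back-substitute: b = ∂h/∂y = -0.004000.
Head at (60, 60) = 726.6 + (-0.02000)·(-100) + (-0.004000)·(-175) = 729.30 ft.
That is higher than the 726.9 ft at C, so the point is upgradient.

upgradient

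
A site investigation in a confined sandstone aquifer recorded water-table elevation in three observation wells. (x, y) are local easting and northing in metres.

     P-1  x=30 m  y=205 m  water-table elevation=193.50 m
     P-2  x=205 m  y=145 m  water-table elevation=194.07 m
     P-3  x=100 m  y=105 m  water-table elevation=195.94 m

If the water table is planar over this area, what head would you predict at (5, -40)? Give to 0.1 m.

200.8 m

Differences from P-1: to P-2 (Δx, Δy, Δh) = (175, -60, +0.57); to P-3 = (70, -100, +2.44).
Determinant of the coordinate differences = 175·(-100) − 70·(-60) = -13300.
∂h/∂x = [(+0.57)·(-100) − (+2.44)·(-60)] / -13300 = -0.006722
∂h/∂y = [175·(+2.44) − 70·(+0.57)] / -13300 = -0.02911
h(5, -40) = 193.50 + (-0.006722)·(-25) + (-0.02911)·(-245) = 193.50 +0.168 +7.131 = 200.799 m.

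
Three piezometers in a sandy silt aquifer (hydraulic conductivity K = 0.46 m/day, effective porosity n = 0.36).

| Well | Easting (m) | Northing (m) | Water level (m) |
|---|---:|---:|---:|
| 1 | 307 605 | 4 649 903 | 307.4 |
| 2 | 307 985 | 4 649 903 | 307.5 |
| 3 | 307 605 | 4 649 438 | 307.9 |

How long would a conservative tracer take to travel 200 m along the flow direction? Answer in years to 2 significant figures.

390 years

∂h/∂x = (307.5 − 307.4) / (307985 − 307605) = +0.0002632
∂h/∂y = (307.9 − 307.4) / (4649438 − 4649903) = -0.001075
|∇h| = √(0.0002632² + -0.001075²) = 0.001107
Seepage velocity v = K·i/n = 0.46 × 0.001107 / 0.36 = 0.001415 m/day.
t = 200 / 0.001415 = 1.413e+05 days = 387 years.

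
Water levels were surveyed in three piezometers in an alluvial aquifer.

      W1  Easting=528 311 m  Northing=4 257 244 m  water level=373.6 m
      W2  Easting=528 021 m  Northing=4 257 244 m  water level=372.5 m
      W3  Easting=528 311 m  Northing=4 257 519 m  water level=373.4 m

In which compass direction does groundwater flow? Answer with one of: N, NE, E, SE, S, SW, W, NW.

∂h/∂x = (372.5 − 373.6) / (528021 − 528311) = +0.003793
∂h/∂y = (373.4 − 373.6) / (4257519 − 4257244) = -0.0007273
Flow = −∇h = (-0.003793 east, +0.0007273 north), which points west.

W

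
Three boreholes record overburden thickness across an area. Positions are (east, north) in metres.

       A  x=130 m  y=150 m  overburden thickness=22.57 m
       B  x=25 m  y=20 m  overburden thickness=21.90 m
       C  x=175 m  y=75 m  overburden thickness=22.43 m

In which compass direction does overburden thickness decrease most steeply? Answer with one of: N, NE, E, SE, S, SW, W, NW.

Three-point gradient (reference A): Δ to B = (-105, -130, -0.67), Δ to C = (45, -75, -0.14).
∂d/∂x = +0.002335, ∂d/∂y = +0.003268 (det = 13725).
Steepest decrease is along −∇f = (-0.002335 E, -0.003268 N) → southwest.

SW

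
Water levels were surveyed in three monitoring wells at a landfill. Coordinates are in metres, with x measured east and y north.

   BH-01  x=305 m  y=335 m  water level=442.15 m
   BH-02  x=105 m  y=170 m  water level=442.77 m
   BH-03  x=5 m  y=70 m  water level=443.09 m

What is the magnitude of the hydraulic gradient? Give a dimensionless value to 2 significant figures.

Three-point gradient (reference BH-01): Δ to BH-02 = (-200, -165, +0.62), Δ to BH-03 = (-300, -265, +0.94).
∂h/∂x = -0.002629, ∂h/∂y = -0.0005714 (det = 3500).
|∇h| = √(-0.002629² + -0.0005714²) = 0.00269

0.0027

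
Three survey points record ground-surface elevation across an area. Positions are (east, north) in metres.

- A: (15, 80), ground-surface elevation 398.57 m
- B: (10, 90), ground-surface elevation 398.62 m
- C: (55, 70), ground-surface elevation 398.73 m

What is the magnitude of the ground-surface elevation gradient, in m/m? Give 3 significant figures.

0.0100 m/m

Taking A as reference: B−A = (-5, 10, +0.05); C−A = (40, -10, +0.16).
Solve a·Δx + b·Δy = Δz: det = (-5)·(-10) − 40·10 = -350.
∂z/∂x = [(+0.05)·(-10) − (+0.16)·10] / -350 = +0.006000
∂z/∂y = [(-5)·(+0.16) − 40·(+0.05)] / -350 = +0.008000
|∇f| = √(0.006000² + 0.008000²) = 0.01 m/m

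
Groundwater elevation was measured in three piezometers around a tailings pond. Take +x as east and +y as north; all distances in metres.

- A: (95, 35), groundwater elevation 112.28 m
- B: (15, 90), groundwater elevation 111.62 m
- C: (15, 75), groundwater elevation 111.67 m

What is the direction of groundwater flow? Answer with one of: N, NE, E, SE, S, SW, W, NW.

Taking A as reference: B−A = (-80, 55, -0.66); C−A = (-80, 40, -0.61).
Solve a·Δx + b·Δy = Δh: det = (-80)·40 − (-80)·55 = 1200.
∂h/∂x = [(-0.66)·40 − (-0.61)·55] / 1200 = +0.005958
∂h/∂y = [(-80)·(-0.61) − (-80)·(-0.66)] / 1200 = -0.003333
Flow = −∇h = (-0.005958 east, +0.003333 north), which points northwest.

NW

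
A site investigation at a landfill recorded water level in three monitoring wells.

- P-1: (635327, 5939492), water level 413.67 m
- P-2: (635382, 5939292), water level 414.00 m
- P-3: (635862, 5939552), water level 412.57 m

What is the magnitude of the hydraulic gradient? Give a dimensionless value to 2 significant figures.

Differences from P-1: to P-2 (Δx, Δy, Δh) = (55, -200, +0.33); to P-3 = (535, 60, -1.10).
Solve a·Δx + b·Δy = Δh: det = 55·60 − 535·(-200) = 110300.
∂h/∂x = [(+0.33)·60 − (-1.10)·(-200)] / 110300 = -0.001815
∂h/∂y = [55·(-1.10) − 535·(+0.33)] / 110300 = -0.002149
|∇h| = √(-0.001815² + -0.002149²) = 0.002813

0.0028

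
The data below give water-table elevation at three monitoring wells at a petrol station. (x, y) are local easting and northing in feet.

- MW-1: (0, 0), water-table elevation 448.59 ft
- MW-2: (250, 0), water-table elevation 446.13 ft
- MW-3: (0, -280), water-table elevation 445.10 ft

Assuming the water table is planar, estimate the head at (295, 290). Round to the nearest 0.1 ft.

449.3 ft

∂h/∂x = (446.13 − 448.59) / (250 − 0) = -0.009840
∂h/∂y = (445.10 − 448.59) / (-280 − 0) = +0.01246
h(295, 290) = 448.59 + (-0.009840)·(295) + (+0.01246)·(290) = 448.59 -2.903 +3.615 = 449.302 ft.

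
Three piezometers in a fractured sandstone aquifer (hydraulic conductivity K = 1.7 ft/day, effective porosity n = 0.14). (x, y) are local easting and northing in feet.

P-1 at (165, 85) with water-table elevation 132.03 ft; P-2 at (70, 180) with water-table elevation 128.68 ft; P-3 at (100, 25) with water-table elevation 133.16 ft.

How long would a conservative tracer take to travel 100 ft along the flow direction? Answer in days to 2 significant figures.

Taking P-1 as reference: P-2−P-1 = (-95, 95, -3.35); P-3−P-1 = (-65, -60, +1.13).
Solve a·Δx + b·Δy = Δh: det = (-95)·(-60) − (-65)·95 = 11875.
∂h/∂x = [(-3.35)·(-60) − (+1.13)·95] / 11875 = +0.007886
∂h/∂y = [(-95)·(+1.13) − (-65)·(-3.35)] / 11875 = -0.02738
|∇h| = √(0.007886² + -0.02738²) = 0.02849
Seepage velocity v = K·i/n = 1.7 × 0.02849 / 0.14 = 0.3459 ft/day.
t = 100 / 0.3459 = 289.1 days.

290 days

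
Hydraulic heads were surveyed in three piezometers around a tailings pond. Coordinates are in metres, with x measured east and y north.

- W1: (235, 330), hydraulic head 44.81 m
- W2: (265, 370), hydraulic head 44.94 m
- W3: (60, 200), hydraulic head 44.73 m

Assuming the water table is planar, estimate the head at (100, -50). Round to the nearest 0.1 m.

Differences from W1: to W2 (Δx, Δy, Δh) = (30, 40, +0.13); to W3 = (-175, -130, -0.08).
Solve a·Δx + b·Δy = Δh: det = 30·(-130) − (-175)·40 = 3100.
∂h/∂x = [(+0.13)·(-130) − (-0.08)·40] / 3100 = -0.004419
∂h/∂y = [30·(-0.08) − (-175)·(+0.13)] / 3100 = +0.006565
h(100, -50) = 44.81 + (-0.004419)·(-135) + (+0.006565)·(-380) = 44.81 +0.597 -2.495 = 42.912 m.

42.9 m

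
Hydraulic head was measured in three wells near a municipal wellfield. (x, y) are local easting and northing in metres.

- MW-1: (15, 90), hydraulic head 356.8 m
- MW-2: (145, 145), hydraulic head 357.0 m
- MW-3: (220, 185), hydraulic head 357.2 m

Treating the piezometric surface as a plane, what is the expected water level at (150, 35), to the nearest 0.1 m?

Differences from MW-1: to MW-2 (Δx, Δy, Δh) = (130, 55, +0.2); to MW-3 = (205, 95, +0.4).
Solve a·Δx + b·Δy = Δh: det = 130·95 − 205·55 = 1075.
∂h/∂x = [(+0.2)·95 − (+0.4)·55] / 1075 = -0.002791
∂h/∂y = [130·(+0.4) − 205·(+0.2)] / 1075 = +0.01023
h(150, 35) = 356.8 + (-0.002791)·(135) + (+0.01023)·(-55) = 356.8 -0.377 -0.563 = 355.860 m.

355.9 m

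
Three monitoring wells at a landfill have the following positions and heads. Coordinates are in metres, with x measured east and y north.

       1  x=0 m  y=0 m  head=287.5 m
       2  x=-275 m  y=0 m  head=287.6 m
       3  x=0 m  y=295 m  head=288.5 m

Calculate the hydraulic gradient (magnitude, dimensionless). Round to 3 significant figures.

0.00341

∂h/∂x = (287.6 − 287.5) / (-275 − 0) = -0.0003636
∂h/∂y = (288.5 − 287.5) / (295 − 0) = +0.003390
|∇h| = √(-0.0003636² + 0.003390²) = 0.003409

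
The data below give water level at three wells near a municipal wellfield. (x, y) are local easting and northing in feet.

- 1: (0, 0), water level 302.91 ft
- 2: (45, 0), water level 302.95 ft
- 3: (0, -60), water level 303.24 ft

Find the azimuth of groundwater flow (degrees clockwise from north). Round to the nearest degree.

∂h/∂x = (302.95 − 302.91) / (45 − 0) = +0.0008889
∂h/∂y = (303.24 − 302.91) / (-60 − 0) = -0.005500
Flow direction (−∇h) has components (-0.0008889 E, +0.005500 N).
Azimuth = atan2(E, N) = atan2(-0.0008889, +0.005500) = 350.8° ≈ 351°.

351°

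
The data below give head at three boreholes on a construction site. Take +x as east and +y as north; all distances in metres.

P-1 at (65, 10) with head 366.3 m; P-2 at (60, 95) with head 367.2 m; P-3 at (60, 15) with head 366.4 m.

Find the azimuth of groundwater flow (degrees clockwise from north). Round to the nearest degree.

Differences from P-1: to P-2 (Δx, Δy, Δh) = (-5, 85, +0.9); to P-3 = (-5, 5, +0.1).
Determinant of the coordinate differences = (-5)·5 − (-5)·85 = 400.
∂h/∂x = [(+0.9)·5 − (+0.1)·85] / 400 = -0.010000
∂h/∂y = [(-5)·(+0.1) − (-5)·(+0.9)] / 400 = +0.01000
Flow direction (−∇h) has components (+0.010000 E, -0.01000 N).
Azimuth = atan2(E, N) = atan2(+0.010000, -0.01000) = 135.0° ≈ 135°.

135°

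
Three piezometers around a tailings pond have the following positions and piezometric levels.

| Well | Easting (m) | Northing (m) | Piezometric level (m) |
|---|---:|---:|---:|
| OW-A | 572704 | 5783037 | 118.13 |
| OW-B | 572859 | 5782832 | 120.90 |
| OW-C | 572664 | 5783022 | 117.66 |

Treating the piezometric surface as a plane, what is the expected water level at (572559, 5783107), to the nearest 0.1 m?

116.0 m

With h = a·x + b·y + c and OW-A as origin, the differences give:
  155·a + (-205)·b = +2.77
  (-40)·a + (-15)·b = -0.47
Eliminate b (×(-15) and ×(-205), subtract): -10525·a = -137.900 → a = ∂h/∂x = +0.01310
Back-substitute: b = ∂h/∂y = -0.003606.
h(572559, 5783107) = 118.13 + (+0.01310)·(-145) + (-0.003606)·(70) = 118.13 -1.900 -0.252 = 115.978 m.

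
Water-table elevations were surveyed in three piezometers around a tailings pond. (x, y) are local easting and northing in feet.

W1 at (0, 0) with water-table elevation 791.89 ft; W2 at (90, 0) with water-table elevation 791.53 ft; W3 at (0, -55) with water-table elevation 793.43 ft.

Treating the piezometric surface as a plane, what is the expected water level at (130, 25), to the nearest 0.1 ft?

∂h/∂x = (791.53 − 791.89) / (90 − 0) = -0.004000
∂h/∂y = (793.43 − 791.89) / (-55 − 0) = -0.02800
h(130, 25) = 791.89 + (-0.004000)·(130) + (-0.02800)·(25) = 791.89 -0.520 -0.700 = 790.670 ft.

790.7 ft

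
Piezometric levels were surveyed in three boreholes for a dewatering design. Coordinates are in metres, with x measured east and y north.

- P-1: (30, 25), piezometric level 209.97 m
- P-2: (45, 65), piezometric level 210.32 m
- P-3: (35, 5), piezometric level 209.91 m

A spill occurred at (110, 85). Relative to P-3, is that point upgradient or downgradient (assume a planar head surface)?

Taking P-1 as reference: P-2−P-1 = (15, 40, +0.35); P-3−P-1 = (5, -20, -0.06).
Solve a·Δx + b·Δy = Δh: det = 15·(-20) − 5·40 = -500.
∂h/∂x = [(+0.35)·(-20) − (-0.06)·40] / -500 = +0.009200
∂h/∂y = [15·(-0.06) − 5·(+0.35)] / -500 = +0.005300
Head at (110, 85) = 209.97 + (+0.009200)·(80) + (+0.005300)·(60) = 211.02 m.
That is higher than the 209.91 m at P-3, so the point is upgradient.

upgradient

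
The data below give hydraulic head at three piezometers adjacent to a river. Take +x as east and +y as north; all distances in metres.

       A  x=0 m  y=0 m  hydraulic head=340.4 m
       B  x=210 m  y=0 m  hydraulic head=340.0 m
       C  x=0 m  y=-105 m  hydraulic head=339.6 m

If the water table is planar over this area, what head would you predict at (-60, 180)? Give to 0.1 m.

∂h/∂x = (340.0 − 340.4) / (210 − 0) = -0.001905
∂h/∂y = (339.6 − 340.4) / (-105 − 0) = +0.007619
h(-60, 180) = 340.4 + (-0.001905)·(-60) + (+0.007619)·(180) = 340.4 +0.114 +1.371 = 341.886 m.

341.9 m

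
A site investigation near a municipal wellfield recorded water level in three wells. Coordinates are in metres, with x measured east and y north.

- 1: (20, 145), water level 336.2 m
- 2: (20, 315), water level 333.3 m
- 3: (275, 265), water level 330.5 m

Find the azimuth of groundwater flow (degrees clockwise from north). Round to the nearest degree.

Taking 1 as reference: 2−1 = (0, 170, -2.9); 3−1 = (255, 120, -5.7).
Determinant of the coordinate differences = 0·120 − 255·170 = -43350.
∂h/∂x = [(-2.9)·120 − (-5.7)·170] / -43350 = -0.01433
∂h/∂y = [0·(-5.7) − 255·(-2.9)] / -43350 = -0.01706
Flow direction (−∇h) has components (+0.01433 E, +0.01706 N).
Azimuth = atan2(E, N) = atan2(+0.01433, +0.01706) = 40.0° ≈ 040°.

040°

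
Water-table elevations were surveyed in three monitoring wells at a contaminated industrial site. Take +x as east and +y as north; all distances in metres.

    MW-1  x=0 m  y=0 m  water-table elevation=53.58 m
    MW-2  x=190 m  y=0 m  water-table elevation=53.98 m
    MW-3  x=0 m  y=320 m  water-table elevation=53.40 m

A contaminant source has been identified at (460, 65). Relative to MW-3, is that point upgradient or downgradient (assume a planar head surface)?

∂h/∂x = (53.98 − 53.58) / (190 − 0) = +0.002105
∂h/∂y = (53.40 − 53.58) / (320 − 0) = -0.0005625
Head at (460, 65) = 53.58 + (+0.002105)·(460) + (-0.0005625)·(65) = 54.51 m.
That is higher than the 53.40 m at MW-3, so the point is upgradient.

upgradient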